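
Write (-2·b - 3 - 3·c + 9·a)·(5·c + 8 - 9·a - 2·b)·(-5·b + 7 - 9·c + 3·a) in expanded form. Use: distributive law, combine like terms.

(-2·b - 3 - 3·c + 9·a)·(5·c + 8 - 9·a - 2·b)·(-5·b + 7 - 9·c + 3·a)
= (-10·b·c - 16·b + 18·a·b + 4·b² - 15·c - 24 + 27·a + 6·b - 15·c² - 24·c + 27·a·c + 6·b·c + 45·a·c + 72·a - 81·a² - 18·a·b)·(-5·b + 7 - 9·c + 3·a)    [distributive law]
= (-4·b·c - 10·b + 4·b² - 39·c - 24 + 99·a - 15·c² + 72·a·c - 81·a²)·(-5·b + 7 - 9·c + 3·a)    [combine like terms]
= 20·b²·c - 28·b·c + 36·b·c² - 12·a·b·c + 50·b² - 70·b + 90·b·c - 30·a·b - 20·b³ + 28·b² - 36·b²·c + 12·a·b² + 195·b·c - 273·c + 351·c² - 117·a·c + 120·b - 168 + 216·c - 72·a - 495·a·b + 693·a - 891·a·c + 297·a² + 75·b·c² - 105·c² + 135·c³ - 45·a·c² - 360·a·b·c + 504·a·c - 648·a·c² + 216·a²·c + 405·a²·b - 567·a² + 729·a²·c - 243·a³    [distributive law]
= -16·b²·c + 257·b·c + 111·b·c² - 372·a·b·c + 78·b² + 50·b - 525·a·b - 20·b³ + 12·a·b² - 57·c + 246·c² - 504·a·c - 168 + 621·a - 270·a² + 135·c³ - 693·a·c² + 945·a²·c + 405·a²·b - 243·a³    [combine like terms]

-16·b²·c + 257·b·c + 111·b·c² - 372·a·b·c + 78·b² + 50·b - 525·a·b - 20·b³ + 12·a·b² - 57·c + 246·c² - 504·a·c - 168 + 621·a - 270·a² + 135·c³ - 693·a·c² + 945·a²·c + 405·a²·b - 243·a³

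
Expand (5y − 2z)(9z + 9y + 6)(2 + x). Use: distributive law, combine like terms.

54yz + 27xyz + 90y^2 + 45xy^2 + 60y + 30xy − 36z^2 − 18xz^2 − 24z − 12xz

(5y − 2z)(9z + 9y + 6)(2 + x)
= (45yz + 45y^2 + 30y − 18z^2 − 18yz − 12z)(2 + x)    [distributive law]
= (27yz + 45y^2 + 30y − 18z^2 − 12z)(2 + x)    [combine like terms]
= 54yz + 27xyz + 90y^2 + 45xy^2 + 60y + 30xy − 36z^2 − 18xz^2 − 24z − 12xz    [distributive law]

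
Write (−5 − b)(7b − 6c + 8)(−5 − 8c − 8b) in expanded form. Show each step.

535b + 74bc + 379b² + 170c − 240c² + 200 + 8b²c + 56b³ − 48bc²

(−5 − b)(7b − 6c + 8)(−5 − 8c − 8b)
= (−35b + 30c − 40 − 7b² + 6bc − 8b)(−5 − 8c − 8b)    [distributive law]
= (−43b + 30c − 40 − 7b² + 6bc)(−5 − 8c − 8b)    [combine like terms]
= 215b + 344bc + 344b² − 150c − 240c² − 240bc + 200 + 320c + 320b + 35b² + 56b²c + 56b³ − 30bc − 48bc² − 48b²c    [distributive law]
= 535b + 74bc + 379b² + 170c − 240c² + 200 + 8b²c + 56b³ − 48bc²    [combine like terms]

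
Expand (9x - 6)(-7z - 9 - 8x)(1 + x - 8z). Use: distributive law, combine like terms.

(9x - 6)(-7z - 9 - 8x)(1 + x - 8z)
= (-63xz - 81x - 72x^2 + 42z + 54 + 48x)(1 + x - 8z)    [distributive law]
= (-63xz - 33x - 72x^2 + 42z + 54)(1 + x - 8z)    [combine like terms]
= -63xz - 63x^2z + 504xz^2 - 33x - 33x^2 + 264xz - 72x^2 - 72x^3 + 576x^2z + 42z + 42xz - 336z^2 + 54 + 54x - 432z    [distributive law]
= 243xz + 513x^2z + 504xz^2 + 21x - 105x^2 - 72x^3 - 390z - 336z^2 + 54    [combine like terms]

243xz + 513x^2z + 504xz^2 + 21x - 105x^2 - 72x^3 - 390z - 336z^2 + 54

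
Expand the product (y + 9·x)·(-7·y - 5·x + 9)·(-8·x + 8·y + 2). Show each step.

(y + 9·x)·(-7·y - 5·x + 9)·(-8·x + 8·y + 2)
= (-7·y^2 - 5·x·y + 9·y - 63·x·y - 45·x^2 + 81·x)·(-8·x + 8·y + 2)    [distributive law]
= (-7·y^2 - 68·x·y + 9·y - 45·x^2 + 81·x)·(-8·x + 8·y + 2)    [combine like terms]
= 56·x·y^2 - 56·y^3 - 14·y^2 + 544·x^2·y - 544·x·y^2 - 136·x·y - 72·x·y + 72·y^2 + 18·y + 360·x^3 - 360·x^2·y - 90·x^2 - 648·x^2 + 648·x·y + 162·x    [distributive law]
= -488·x·y^2 - 56·y^3 + 58·y^2 + 184·x^2·y + 440·x·y + 18·y + 360·x^3 - 738·x^2 + 162·x    [combine like terms]

-488·x·y^2 - 56·y^3 + 58·y^2 + 184·x^2·y + 440·x·y + 18·y + 360·x^3 - 738·x^2 + 162·x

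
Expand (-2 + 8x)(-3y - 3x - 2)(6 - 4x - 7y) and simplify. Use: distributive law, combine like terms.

(-2 + 8x)(-3y - 3x - 2)(6 - 4x - 7y)
= (6y + 6x + 4 - 24xy - 24x^2 - 16x)(6 - 4x - 7y)    [distributive law]
= (6y - 10x + 4 - 24xy - 24x^2)(6 - 4x - 7y)    [combine like terms]
= 36y - 24xy - 42y^2 - 60x + 40x^2 + 70xy + 24 - 16x - 28y - 144xy + 96x^2y + 168xy^2 - 144x^2 + 96x^3 + 168x^2y    [distributive law]
= 8y - 98xy - 42y^2 - 76x - 104x^2 + 24 + 264x^2y + 168xy^2 + 96x^3    [combine like terms]

8y - 98xy - 42y^2 - 76x - 104x^2 + 24 + 264x^2y + 168xy^2 + 96x^3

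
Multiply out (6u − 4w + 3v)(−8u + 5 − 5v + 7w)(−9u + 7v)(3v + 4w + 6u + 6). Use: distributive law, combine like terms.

2196u^3v − 2268u^3w + 2592u^4 + 972u^3 − 1008u^2v^2 − 504u^2vw + 540u^2v − 3996u^2w − 1620u^2 − 603uv^2 + 894uvw + 450uv − 1359uv^3 + 1197uv^2w − 1152u^2w^2 + 176uvw^2 + 2232uw^2 + 1080uw + 1722v^2w − 1736vw^2 − 840vw + 441v^3w + 560v^2w^2 + 1008uw^3 − 784vw^3 − 315v^3 + 630v^2 − 315v^4

(6u − 4w + 3v)(−8u + 5 − 5v + 7w)(−9u + 7v)(3v + 4w + 6u + 6)
= (−48u^2 + 30u − 30uv + 42uw + 32uw − 20w + 20vw − 28w^2 − 24uv + 15v − 15v^2 + 21vw)(−9u + 7v)(3v + 4w + 6u + 6)    [distributive law]
= (−48u^2 + 30u − 54uv + 74uw − 20w + 41vw − 28w^2 + 15v − 15v^2)(−9u + 7v)(3v + 4w + 6u + 6)    [combine like terms]
= (432u^3 − 336u^2v − 270u^2 + 210uv + 486u^2v − 378uv^2 − 666u^2w + 518uvw + 180uw − 140vw − 369uvw + 287v^2w + 252uw^2 − 196vw^2 − 135uv + 105v^2 + 135uv^2 − 105v^3)(3v + 4w + 6u + 6)    [distributive law]
= (432u^3 + 150u^2v − 270u^2 + 75uv − 243uv^2 − 666u^2w + 149uvw + 180uw − 140vw + 287v^2w + 252uw^2 − 196vw^2 + 105v^2 − 105v^3)(3v + 4w + 6u + 6)    [combine like terms]
= 1296u^3v + 1728u^3w + 2592u^4 + 2592u^3 + 450u^2v^2 + 600u^2vw + 900u^3v + 900u^2v − 810u^2v − 1080u^2w − 1620u^3 − 1620u^2 + 225uv^2 + 300uvw + 450u^2v + 450uv − 729uv^3 − 972uv^2w − 1458u^2v^2 − 1458uv^2 − 1998u^2vw − 2664u^2w^2 − 3996u^3w − 3996u^2w + 447uv^2w + 596uvw^2 + 894u^2vw + 894uvw + 540uvw + 720uw^2 + 1080u^2w + 1080uw − 420v^2w − 560vw^2 − 840uvw − 840vw + 861v^3w + 1148v^2w^2 + 1722uv^2w + 1722v^2w + 756uvw^2 + 1008uw^3 + 1512u^2w^2 + 1512uw^2 − 588v^2w^2 − 784vw^3 − 1176uvw^2 − 1176vw^2 + 315v^3 + 420v^2w + 630uv^2 + 630v^2 − 315v^4 − 420v^3w − 630uv^3 − 630v^3    [distributive law]
= 2196u^3v − 2268u^3w + 2592u^4 + 972u^3 − 1008u^2v^2 − 504u^2vw + 540u^2v − 3996u^2w − 1620u^2 − 603uv^2 + 894uvw + 450uv − 1359uv^3 + 1197uv^2w − 1152u^2w^2 + 176uvw^2 + 2232uw^2 + 1080uw + 1722v^2w − 1736vw^2 − 840vw + 441v^3w + 560v^2w^2 + 1008uw^3 − 784vw^3 − 315v^3 + 630v^2 − 315v^4    [combine like terms]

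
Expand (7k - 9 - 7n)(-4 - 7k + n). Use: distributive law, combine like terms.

(7k - 9 - 7n)(-4 - 7k + n)
= -28k - 49k^2 + 7kn + 36 + 63k - 9n + 28n + 49kn - 7n^2    [distributive law]
= 35k - 49k^2 + 56kn + 36 + 19n - 7n^2    [combine like terms]

35k - 49k^2 + 56kn + 36 + 19n - 7n^2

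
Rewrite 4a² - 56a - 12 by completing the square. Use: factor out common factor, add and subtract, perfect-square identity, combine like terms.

4a² - 56a - 12
= 4(a² - 14a) - 12    [factor out 4 from the a-terms]
= 4(a² - 14a + 49 - 49) - 12    [add and subtract 49 inside the bracket]
= 4(a - 7)² - 196 - 12    [perfect-square identity]
= 4(a - 7)² - 208    [combine constants]

4(a - 7)² - 208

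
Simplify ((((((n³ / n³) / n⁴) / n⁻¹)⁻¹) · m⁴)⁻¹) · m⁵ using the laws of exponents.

mn⁻³

((((((n³ / n³) / n⁴) / n⁻¹)⁻¹) · m⁴)⁻¹) · m⁵
= ((((((n³ / n³) / n⁴) / n⁻¹)⁻¹)⁻¹) · ((m⁴)⁻¹)) · m⁵    [power of a product]
= (((((n³ / n³) / n⁴) / n⁻¹)¹) · ((m⁴)⁻¹)) · m⁵    [power of a power]
= (((((n³ / n³) / n⁴)¹) / ((n⁻¹)¹)) · ((m⁴)⁻¹)) · m⁵    [power of a quotient]
= (((((n³ / n³)¹) / ((n⁴)¹)) / ((n⁻¹)¹)) · ((m⁴)⁻¹)) · m⁵    [power of a quotient]
= ((((((n³)¹) / ((n³)¹)) / ((n⁴)¹)) / ((n⁻¹)¹)) · ((m⁴)⁻¹)) · m⁵    [power of a quotient]
= ((((n³ / ((n³)¹)) / ((n⁴)¹)) / ((n⁻¹)¹)) · ((m⁴)⁻¹)) · m⁵    [power of a power]
= ((((n³ / n³) / ((n⁴)¹)) / ((n⁻¹)¹)) · ((m⁴)⁻¹)) · m⁵    [power of a power]
= (((n⁰ / ((n⁴)¹)) / ((n⁻¹)¹)) · ((m⁴)⁻¹)) · m⁵    [quotient of powers]
= (((n⁰ / n⁴) / ((n⁻¹)¹)) · ((m⁴)⁻¹)) · m⁵    [power of a power]
= ((n⁻⁴ / ((n⁻¹)¹)) · ((m⁴)⁻¹)) · m⁵    [quotient of powers]
= ((n⁻⁴ / n⁻¹) · ((m⁴)⁻¹)) · m⁵    [power of a power]
= (n⁻³ · ((m⁴)⁻¹)) · m⁵    [quotient of powers]
= (n⁻³ · m⁻⁴) · m⁵    [power of a power]
= mn⁻³    [product of powers]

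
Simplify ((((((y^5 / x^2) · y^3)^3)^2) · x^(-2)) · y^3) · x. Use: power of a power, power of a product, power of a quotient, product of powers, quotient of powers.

x^(-13)y^51

((((((y^5 / x^2) · y^3)^3)^2) · x^(-2)) · y^3) · x
= (((((y^5 / x^2) · y^3)^6) · x^(-2)) · y^3) · x    [power of a power]
= (((((y^5 / x^2)^6) · ((y^3)^6)) · x^(-2)) · y^3) · x    [power of a product]
= ((((((y^5)^6) / ((x^2)^6)) · ((y^3)^6)) · x^(-2)) · y^3) · x    [power of a quotient]
= ((((y^30 / ((x^2)^6)) · ((y^3)^6)) · x^(-2)) · y^3) · x    [power of a power]
= ((((y^30 / x^12) · ((y^3)^6)) · x^(-2)) · y^3) · x    [power of a power]
= ((((y^30 / x^12) · y^18) · x^(-2)) · y^3) · x    [power of a power]
= x^(-13)y^51    [quotient of powers; product of powers]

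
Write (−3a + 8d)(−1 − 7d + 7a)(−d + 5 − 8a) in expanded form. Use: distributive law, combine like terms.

446ad + 15a − 129a^2 + 371ad^2 − 595a^2d + 168a^3 − 272d^2 − 40d + 56d^3

(−3a + 8d)(−1 − 7d + 7a)(−d + 5 − 8a)
= (3a + 21ad − 21a^2 − 8d − 56d^2 + 56ad)(−d + 5 − 8a)    [distributive law]
= (3a + 77ad − 21a^2 − 8d − 56d^2)(−d + 5 − 8a)    [combine like terms]
= −3ad + 15a − 24a^2 − 77ad^2 + 385ad − 616a^2d + 21a^2d − 105a^2 + 168a^3 + 8d^2 − 40d + 64ad + 56d^3 − 280d^2 + 448ad^2    [distributive law]
= 446ad + 15a − 129a^2 + 371ad^2 − 595a^2d + 168a^3 − 272d^2 − 40d + 56d^3    [combine like terms]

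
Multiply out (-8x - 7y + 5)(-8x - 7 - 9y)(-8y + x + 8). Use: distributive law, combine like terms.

(-8x - 7y + 5)(-8x - 7 - 9y)(-8y + x + 8)
= (64x² + 56x + 72xy + 56xy + 49y + 63y² - 40x - 35 - 45y)(-8y + x + 8)    [distributive law]
= (64x² + 16x + 128xy + 4y + 63y² - 35)(-8y + x + 8)    [combine like terms]
= -512x²y + 64x³ + 512x² - 128xy + 16x² + 128x - 1024xy² + 128x²y + 1024xy - 32y² + 4xy + 32y - 504y³ + 63xy² + 504y² + 280y - 35x - 280    [distributive law]
= -384x²y + 64x³ + 528x² + 900xy + 93x - 961xy² + 472y² + 312y - 504y³ - 280    [combine like terms]

-384x²y + 64x³ + 528x² + 900xy + 93x - 961xy² + 472y² + 312y - 504y³ - 280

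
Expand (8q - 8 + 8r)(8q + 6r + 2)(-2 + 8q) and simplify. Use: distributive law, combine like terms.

(8q - 8 + 8r)(8q + 6r + 2)(-2 + 8q)
= (64q^2 + 48qr + 16q - 64q - 48r - 16 + 64qr + 48r^2 + 16r)(-2 + 8q)    [distributive law]
= (64q^2 + 112qr - 48q - 32r - 16 + 48r^2)(-2 + 8q)    [combine like terms]
= -128q^2 + 512q^3 - 224qr + 896q^2r + 96q - 384q^2 + 64r - 256qr + 32 - 128q - 96r^2 + 384qr^2    [distributive law]
= -512q^2 + 512q^3 - 480qr + 896q^2r - 32q + 64r + 32 - 96r^2 + 384qr^2    [combine like terms]

-512q^2 + 512q^3 - 480qr + 896q^2r - 32q + 64r + 32 - 96r^2 + 384qr^2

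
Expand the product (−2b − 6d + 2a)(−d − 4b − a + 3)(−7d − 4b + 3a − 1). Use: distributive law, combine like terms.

(−2b − 6d + 2a)(−d − 4b − a + 3)(−7d − 4b + 3a − 1)
= (2bd + 8b² + 2ab − 6b + 6d² + 24bd + 6ad − 18d − 2ad − 8ab − 2a² + 6a)(−7d − 4b + 3a − 1)    [distributive law]
= (26bd + 8b² − 6ab − 6b + 6d² + 4ad − 18d − 2a² + 6a)(−7d − 4b + 3a − 1)    [combine like terms]
= −182bd² − 104b²d + 78abd − 26bd − 56b²d − 32b³ + 24ab² − 8b² + 42abd + 24ab² − 18a²b + 6ab + 42bd + 24b² − 18ab + 6b − 42d³ − 24bd² + 18ad² − 6d² − 28ad² − 16abd + 12a²d − 4ad + 126d² + 72bd − 54ad + 18d + 14a²d + 8a²b − 6a³ + 2a² − 42ad − 24ab + 18a² − 6a    [distributive law]
= −206bd² − 160b²d + 104abd + 88bd − 32b³ + 48ab² + 16b² − 10a²b − 36ab + 6b − 42d³ − 10ad² + 120d² + 26a²d − 100ad + 18d − 6a³ + 20a² − 6a    [combine like terms]

−206bd² − 160b²d + 104abd + 88bd − 32b³ + 48ab² + 16b² − 10a²b − 36ab + 6b − 42d³ − 10ad² + 120d² + 26a²d − 100ad + 18d − 6a³ + 20a² − 6a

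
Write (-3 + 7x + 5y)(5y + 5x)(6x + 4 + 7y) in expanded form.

(-3 + 7x + 5y)(5y + 5x)(6x + 4 + 7y)
= (-15y - 15x + 35xy + 35x^2 + 25y^2 + 25xy)(6x + 4 + 7y)    [distributive law]
= (-15y - 15x + 60xy + 35x^2 + 25y^2)(6x + 4 + 7y)    [combine like terms]
= -90xy - 60y - 105y^2 - 90x^2 - 60x - 105xy + 360x^2y + 240xy + 420xy^2 + 210x^3 + 140x^2 + 245x^2y + 150xy^2 + 100y^2 + 175y^3    [distributive law]
= 45xy - 60y - 5y^2 + 50x^2 - 60x + 605x^2y + 570xy^2 + 210x^3 + 175y^3    [combine like terms]

45xy - 60y - 5y^2 + 50x^2 - 60x + 605x^2y + 570xy^2 + 210x^3 + 175y^3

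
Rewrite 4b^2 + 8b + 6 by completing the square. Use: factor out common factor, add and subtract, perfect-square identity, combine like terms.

4(b + 1)^2 + 2

4b^2 + 8b + 6
= 4(b^2 + 2b) + 6    [factor out 4 from the b-terms]
= 4(b^2 + 2b + 1 − 1) + 6    [add and subtract 1 inside the bracket]
= 4(b + 1)^2 − 4 + 6    [perfect-square identity]
= 4(b + 1)^2 + 2    [combine constants]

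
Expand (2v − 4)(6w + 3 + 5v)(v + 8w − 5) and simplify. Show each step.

92v^2w + 96vw^2 − 196vw − 64v^2 + 58v + 10v^3 − 192w^2 + 24w + 60

(2v − 4)(6w + 3 + 5v)(v + 8w − 5)
= (12vw + 6v + 10v^2 − 24w − 12 − 20v)(v + 8w − 5)    [distributive law]
= (12vw − 14v + 10v^2 − 24w − 12)(v + 8w − 5)    [combine like terms]
= 12v^2w + 96vw^2 − 60vw − 14v^2 − 112vw + 70v + 10v^3 + 80v^2w − 50v^2 − 24vw − 192w^2 + 120w − 12v − 96w + 60    [distributive law]
= 92v^2w + 96vw^2 − 196vw − 64v^2 + 58v + 10v^3 − 192w^2 + 24w + 60    [combine like terms]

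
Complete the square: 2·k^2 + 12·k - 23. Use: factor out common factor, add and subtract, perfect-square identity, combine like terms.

2·k^2 + 12·k - 23
= 2(k^2 + 6·k) - 23    [factor out 2 from the k-terms]
= 2(k^2 + 6·k + 9 - 9) - 23    [add and subtract 9 inside the bracket]
= 2(k + 3)^2 - 18 - 23    [perfect-square identity]
= 2(k + 3)^2 - 41    [combine constants]

2(k + 3)^2 - 41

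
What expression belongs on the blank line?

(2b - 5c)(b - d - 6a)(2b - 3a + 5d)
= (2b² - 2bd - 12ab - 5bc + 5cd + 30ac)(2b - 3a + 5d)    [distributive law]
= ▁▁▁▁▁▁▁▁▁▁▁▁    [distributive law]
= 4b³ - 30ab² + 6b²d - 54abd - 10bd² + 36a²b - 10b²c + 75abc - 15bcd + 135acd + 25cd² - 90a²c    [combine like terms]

Applying distributive law to the line above:

4b³ - 6ab² + 10b²d - 4b²d + 6abd - 10bd² - 24ab² + 36a²b - 60abd - 10b²c + 15abc - 25bcd + 10bcd - 15acd + 25cd² + 60abc - 90a²c + 150acd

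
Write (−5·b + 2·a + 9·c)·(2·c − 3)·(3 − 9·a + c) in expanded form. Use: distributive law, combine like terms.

(−5·b + 2·a + 9·c)·(2·c − 3)·(3 − 9·a + c)
= (−10·b·c + 15·b + 4·a·c − 6·a + 18·c^2 − 27·c)·(3 − 9·a + c)    [distributive law]
= −30·b·c + 90·a·b·c − 10·b·c^2 + 45·b − 135·a·b + 15·b·c + 12·a·c − 36·a^2·c + 4·a·c^2 − 18·a + 54·a^2 − 6·a·c + 54·c^2 − 162·a·c^2 + 18·c^3 − 81·c + 243·a·c − 27·c^2    [distributive law]
= −15·b·c + 90·a·b·c − 10·b·c^2 + 45·b − 135·a·b + 249·a·c − 36·a^2·c − 158·a·c^2 − 18·a + 54·a^2 + 27·c^2 + 18·c^3 − 81·c    [combine like terms]

−15·b·c + 90·a·b·c − 10·b·c^2 + 45·b − 135·a·b + 249·a·c − 36·a^2·c − 158·a·c^2 − 18·a + 54·a^2 + 27·c^2 + 18·c^3 − 81·c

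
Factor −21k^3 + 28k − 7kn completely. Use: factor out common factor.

7k(−3k^2 + 4 − n)

−21k^3 + 28k − 7kn
= 7(−3k^3 + 4k − kn)    [factor out 7]
= 7k(−3k^2 + 4 − n)    [factor out k]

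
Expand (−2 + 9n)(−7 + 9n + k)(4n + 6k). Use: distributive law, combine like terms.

(−2 + 9n)(−7 + 9n + k)(4n + 6k)
= (14 − 18n − 2k − 63n + 81n^2 + 9kn)(4n + 6k)    [distributive law]
= (14 − 81n − 2k + 81n^2 + 9kn)(4n + 6k)    [combine like terms]
= 56n + 84k − 324n^2 − 486kn − 8kn − 12k^2 + 324n^3 + 486kn^2 + 36kn^2 + 54k^2n    [distributive law]
= 56n + 84k − 324n^2 − 494kn − 12k^2 + 324n^3 + 522kn^2 + 54k^2n    [combine like terms]

56n + 84k − 324n^2 − 494kn − 12k^2 + 324n^3 + 522kn^2 + 54k^2n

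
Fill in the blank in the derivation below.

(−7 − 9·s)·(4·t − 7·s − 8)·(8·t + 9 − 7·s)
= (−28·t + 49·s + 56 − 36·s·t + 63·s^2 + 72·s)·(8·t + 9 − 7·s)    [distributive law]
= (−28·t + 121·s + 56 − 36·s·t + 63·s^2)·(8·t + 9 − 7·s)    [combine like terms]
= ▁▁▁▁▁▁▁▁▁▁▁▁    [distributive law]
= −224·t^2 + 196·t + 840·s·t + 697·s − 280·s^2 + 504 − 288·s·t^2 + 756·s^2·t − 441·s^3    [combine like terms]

After distributive law, the bracketed line is:

−224·t^2 − 252·t + 196·s·t + 968·s·t + 1089·s − 847·s^2 + 448·t + 504 − 392·s − 288·s·t^2 − 324·s·t + 252·s^2·t + 504·s^2·t + 567·s^2 − 441·s^3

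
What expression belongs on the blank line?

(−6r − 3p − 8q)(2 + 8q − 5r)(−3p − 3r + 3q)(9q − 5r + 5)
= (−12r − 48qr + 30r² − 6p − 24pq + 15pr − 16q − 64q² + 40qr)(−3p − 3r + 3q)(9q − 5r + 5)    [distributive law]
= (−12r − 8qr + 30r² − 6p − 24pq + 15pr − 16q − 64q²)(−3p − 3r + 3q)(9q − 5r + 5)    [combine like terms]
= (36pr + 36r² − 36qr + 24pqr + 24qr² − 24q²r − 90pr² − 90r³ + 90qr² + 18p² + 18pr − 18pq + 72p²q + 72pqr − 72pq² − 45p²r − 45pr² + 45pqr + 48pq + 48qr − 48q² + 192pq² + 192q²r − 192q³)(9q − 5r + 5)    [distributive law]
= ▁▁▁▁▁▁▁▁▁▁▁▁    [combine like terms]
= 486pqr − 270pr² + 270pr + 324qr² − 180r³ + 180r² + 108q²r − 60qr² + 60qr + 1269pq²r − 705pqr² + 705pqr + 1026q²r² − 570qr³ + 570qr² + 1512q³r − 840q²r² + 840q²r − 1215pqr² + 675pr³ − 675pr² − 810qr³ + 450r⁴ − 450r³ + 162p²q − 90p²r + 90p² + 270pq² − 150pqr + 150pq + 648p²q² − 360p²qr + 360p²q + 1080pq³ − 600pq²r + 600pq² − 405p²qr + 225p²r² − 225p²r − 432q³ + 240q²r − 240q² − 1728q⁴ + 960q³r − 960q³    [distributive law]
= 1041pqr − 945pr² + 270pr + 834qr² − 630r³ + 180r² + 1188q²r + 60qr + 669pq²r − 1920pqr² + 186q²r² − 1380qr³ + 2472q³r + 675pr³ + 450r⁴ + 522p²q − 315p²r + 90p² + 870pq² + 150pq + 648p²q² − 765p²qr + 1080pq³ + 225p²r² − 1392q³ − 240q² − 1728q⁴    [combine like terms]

By combine like terms:

(54pr + 36r² + 12qr + 141pqr + 114qr² + 168q²r − 135pr² − 90r³ + 18p² + 30pq + 72p²q + 120pq² − 45p²r − 48q² − 192q³)(9q − 5r + 5)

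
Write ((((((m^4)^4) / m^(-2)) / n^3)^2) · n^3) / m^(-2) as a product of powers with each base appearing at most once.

((((((m^4)^4) / m^(-2)) / n^3)^2) · n^3) / m^(-2)
= ((((((m^4)^4) / m^(-2))^2) / ((n^3)^2)) · n^3) / m^(-2)    [power of a quotient]
= ((((((m^4)^4)^2) / ((m^(-2))^2)) / ((n^3)^2)) · n^3) / m^(-2)    [power of a quotient]
= (((((m^4)^8) / ((m^(-2))^2)) / ((n^3)^2)) · n^3) / m^(-2)    [power of a power]
= (((m^32 / ((m^(-2))^2)) / ((n^3)^2)) · n^3) / m^(-2)    [power of a power]
= (((m^32 / m^(-4)) / ((n^3)^2)) · n^3) / m^(-2)    [power of a power]
= ((m^36 / ((n^3)^2)) · n^3) / m^(-2)    [quotient of powers]
= ((m^36 / n^6) · n^3) / m^(-2)    [power of a power]
= m^38n^(-3)    [quotient of powers]

m^38n^(-3)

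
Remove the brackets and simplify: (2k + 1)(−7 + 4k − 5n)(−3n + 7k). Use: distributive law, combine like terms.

(2k + 1)(−7 + 4k − 5n)(−3n + 7k)
= (−14k + 8k² − 10kn − 7 + 4k − 5n)(−3n + 7k)    [distributive law]
= (−10k + 8k² − 10kn − 7 − 5n)(−3n + 7k)    [combine like terms]
= 30kn − 70k² − 24k²n + 56k³ + 30kn² − 70k²n + 21n − 49k + 15n² − 35kn    [distributive law]
= −5kn − 70k² − 94k²n + 56k³ + 30kn² + 21n − 49k + 15n²    [combine like terms]

−5kn − 70k² − 94k²n + 56k³ + 30kn² + 21n − 49k + 15n²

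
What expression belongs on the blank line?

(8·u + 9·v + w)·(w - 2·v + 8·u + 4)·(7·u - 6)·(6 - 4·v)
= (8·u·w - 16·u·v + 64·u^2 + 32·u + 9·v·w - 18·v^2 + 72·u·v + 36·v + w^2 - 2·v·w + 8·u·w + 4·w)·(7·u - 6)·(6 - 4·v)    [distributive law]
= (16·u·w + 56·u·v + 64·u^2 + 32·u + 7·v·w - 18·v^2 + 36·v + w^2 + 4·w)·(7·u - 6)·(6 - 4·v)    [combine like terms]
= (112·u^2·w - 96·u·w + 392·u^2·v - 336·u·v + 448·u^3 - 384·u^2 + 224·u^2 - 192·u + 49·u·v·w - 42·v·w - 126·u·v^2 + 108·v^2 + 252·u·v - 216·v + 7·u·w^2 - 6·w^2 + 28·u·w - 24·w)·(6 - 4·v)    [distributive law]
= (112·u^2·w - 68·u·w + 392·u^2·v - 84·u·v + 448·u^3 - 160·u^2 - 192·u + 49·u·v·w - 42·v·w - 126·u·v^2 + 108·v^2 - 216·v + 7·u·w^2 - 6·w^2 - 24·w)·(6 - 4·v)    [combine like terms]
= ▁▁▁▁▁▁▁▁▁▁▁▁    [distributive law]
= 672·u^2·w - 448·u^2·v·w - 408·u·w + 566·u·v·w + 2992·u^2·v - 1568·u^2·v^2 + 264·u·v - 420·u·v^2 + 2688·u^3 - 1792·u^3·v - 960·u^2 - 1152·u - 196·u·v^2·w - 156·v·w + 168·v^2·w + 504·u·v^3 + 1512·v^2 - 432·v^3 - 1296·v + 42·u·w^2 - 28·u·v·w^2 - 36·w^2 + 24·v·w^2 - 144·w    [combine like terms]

Applying distributive law to the line above:

672·u^2·w - 448·u^2·v·w - 408·u·w + 272·u·v·w + 2352·u^2·v - 1568·u^2·v^2 - 504·u·v + 336·u·v^2 + 2688·u^3 - 1792·u^3·v - 960·u^2 + 640·u^2·v - 1152·u + 768·u·v + 294·u·v·w - 196·u·v^2·w - 252·v·w + 168·v^2·w - 756·u·v^2 + 504·u·v^3 + 648·v^2 - 432·v^3 - 1296·v + 864·v^2 + 42·u·w^2 - 28·u·v·w^2 - 36·w^2 + 24·v·w^2 - 144·w + 96·v·w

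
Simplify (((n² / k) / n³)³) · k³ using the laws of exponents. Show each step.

(((n² / k) / n³)³) · k³
= (((n² / k)³) / ((n³)³)) · k³    [power of a quotient]
= ((((n²)³) / (k³)) / ((n³)³)) · k³    [power of a quotient]
= ((n⁶ / (k³)) / ((n³)³)) · k³    [power of a power]
= ((n⁶ / k³) / n⁹) · k³    [power of a power]
= n⁻³    [quotient of powers]

n⁻³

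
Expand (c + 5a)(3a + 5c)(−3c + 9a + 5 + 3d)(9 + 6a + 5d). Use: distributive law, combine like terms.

−201ac^2 − 234a^2c^2 − 105ac^2d + 2703a^2c + 1242a^3c + 1539a^2cd + 1260ac + 1456acd + 420acd^2 − 135c^3 − 90ac^3 − 75c^3d + 225c^2 + 260c^2d + 75c^2d^2 + 1665a^3 + 810a^4 + 945a^3d + 675a^2 + 780a^2d + 225a^2d^2

(c + 5a)(3a + 5c)(−3c + 9a + 5 + 3d)(9 + 6a + 5d)
= (3ac + 5c^2 + 15a^2 + 25ac)(−3c + 9a + 5 + 3d)(9 + 6a + 5d)    [distributive law]
= (28ac + 5c^2 + 15a^2)(−3c + 9a + 5 + 3d)(9 + 6a + 5d)    [combine like terms]
= (−84ac^2 + 252a^2c + 140ac + 84acd − 15c^3 + 45ac^2 + 25c^2 + 15c^2d − 45a^2c + 135a^3 + 75a^2 + 45a^2d)(9 + 6a + 5d)    [distributive law]
= (−39ac^2 + 207a^2c + 140ac + 84acd − 15c^3 + 25c^2 + 15c^2d + 135a^3 + 75a^2 + 45a^2d)(9 + 6a + 5d)    [combine like terms]
= −351ac^2 − 234a^2c^2 − 195ac^2d + 1863a^2c + 1242a^3c + 1035a^2cd + 1260ac + 840a^2c + 700acd + 756acd + 504a^2cd + 420acd^2 − 135c^3 − 90ac^3 − 75c^3d + 225c^2 + 150ac^2 + 125c^2d + 135c^2d + 90ac^2d + 75c^2d^2 + 1215a^3 + 810a^4 + 675a^3d + 675a^2 + 450a^3 + 375a^2d + 405a^2d + 270a^3d + 225a^2d^2    [distributive law]
= −201ac^2 − 234a^2c^2 − 105ac^2d + 2703a^2c + 1242a^3c + 1539a^2cd + 1260ac + 1456acd + 420acd^2 − 135c^3 − 90ac^3 − 75c^3d + 225c^2 + 260c^2d + 75c^2d^2 + 1665a^3 + 810a^4 + 945a^3d + 675a^2 + 780a^2d + 225a^2d^2    [combine like terms]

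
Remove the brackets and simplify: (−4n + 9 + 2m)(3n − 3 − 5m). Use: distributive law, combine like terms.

(−4n + 9 + 2m)(3n − 3 − 5m)
= −12n^2 + 12n + 20mn + 27n − 27 − 45m + 6mn − 6m − 10m^2    [distributive law]
= −12n^2 + 39n + 26mn − 27 − 51m − 10m^2    [combine like terms]

−12n^2 + 39n + 26mn − 27 − 51m − 10m^2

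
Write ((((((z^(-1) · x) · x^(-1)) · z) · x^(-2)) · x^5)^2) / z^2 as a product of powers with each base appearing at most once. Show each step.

((((((z^(-1) · x) · x^(-1)) · z) · x^(-2)) · x^5)^2) / z^2
= ((((((z^(-1) · x) · x^(-1)) · z) · x^(-2))^2) · ((x^5)^2)) / z^2    [power of a product]
= ((((((z^(-1) · x) · x^(-1)) · z)^2) · ((x^(-2))^2)) · ((x^5)^2)) / z^2    [power of a product]
= ((((((z^(-1) · x) · x^(-1))^2) · (z^2)) · ((x^(-2))^2)) · ((x^5)^2)) / z^2    [power of a product]
= ((((((z^(-1) · x)^2) · ((x^(-1))^2)) · (z^2)) · ((x^(-2))^2)) · ((x^5)^2)) / z^2    [power of a product]
= (((((((z^(-1))^2) · (x^2)) · ((x^(-1))^2)) · (z^2)) · ((x^(-2))^2)) · ((x^5)^2)) / z^2    [power of a product]
= (((((z^(-2) · (x^2)) · ((x^(-1))^2)) · (z^2)) · ((x^(-2))^2)) · ((x^5)^2)) / z^2    [power of a power]
= (((((z^(-2) · x^2) · x^(-2)) · (z^2)) · ((x^(-2))^2)) · ((x^5)^2)) / z^2    [power of a power]
= (((((z^(-2) · x^2) · x^(-2)) · z^2) · x^(-4)) · ((x^5)^2)) / z^2    [power of a power]
= (((((z^(-2) · x^2) · x^(-2)) · z^2) · x^(-4)) · x^10) / z^2    [power of a power]
= x^6z^(-2)    [quotient of powers; product of powers]

x^6z^(-2)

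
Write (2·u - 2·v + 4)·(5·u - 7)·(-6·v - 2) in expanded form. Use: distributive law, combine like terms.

-60·u^2·v - 20·u^2 - 16·u·v - 12·u + 60·u·v^2 - 84·v^2 + 140·v + 56

(2·u - 2·v + 4)·(5·u - 7)·(-6·v - 2)
= (10·u^2 - 14·u - 10·u·v + 14·v + 20·u - 28)·(-6·v - 2)    [distributive law]
= (10·u^2 + 6·u - 10·u·v + 14·v - 28)·(-6·v - 2)    [combine like terms]
= -60·u^2·v - 20·u^2 - 36·u·v - 12·u + 60·u·v^2 + 20·u·v - 84·v^2 - 28·v + 168·v + 56    [distributive law]
= -60·u^2·v - 20·u^2 - 16·u·v - 12·u + 60·u·v^2 - 84·v^2 + 140·v + 56    [combine like terms]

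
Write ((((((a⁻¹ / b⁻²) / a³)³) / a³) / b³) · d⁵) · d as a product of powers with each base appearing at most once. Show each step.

a⁻¹⁵b³d⁶

((((((a⁻¹ / b⁻²) / a³)³) / a³) / b³) · d⁵) · d
= ((((((a⁻¹ / b⁻²)³) / ((a³)³)) / a³) / b³) · d⁵) · d    [power of a quotient]
= (((((((a⁻¹)³) / ((b⁻²)³)) / ((a³)³)) / a³) / b³) · d⁵) · d    [power of a quotient]
= (((((a⁻³ / ((b⁻²)³)) / ((a³)³)) / a³) / b³) · d⁵) · d    [power of a power]
= (((((a⁻³ / b⁻⁶) / ((a³)³)) / a³) / b³) · d⁵) · d    [power of a power]
= (((((a⁻³ / b⁻⁶) / a⁹) / a³) / b³) · d⁵) · d    [power of a power]
= a⁻¹⁵b³d⁶    [quotient of powers; product of powers]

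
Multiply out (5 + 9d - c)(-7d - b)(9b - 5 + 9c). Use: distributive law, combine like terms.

-270bd + 175d - 350cd - 45b² + 25b - 50bc - 567bd² + 315d² - 567cd² - 81b²d - 18bcd + 63c²d + 9b²c + 9bc²

(5 + 9d - c)(-7d - b)(9b - 5 + 9c)
= (-35d - 5b - 63d² - 9bd + 7cd + bc)(9b - 5 + 9c)    [distributive law]
= -315bd + 175d - 315cd - 45b² + 25b - 45bc - 567bd² + 315d² - 567cd² - 81b²d + 45bd - 81bcd + 63bcd - 35cd + 63c²d + 9b²c - 5bc + 9bc²    [distributive law]
= -270bd + 175d - 350cd - 45b² + 25b - 50bc - 567bd² + 315d² - 567cd² - 81b²d - 18bcd + 63c²d + 9b²c + 9bc²    [combine like terms]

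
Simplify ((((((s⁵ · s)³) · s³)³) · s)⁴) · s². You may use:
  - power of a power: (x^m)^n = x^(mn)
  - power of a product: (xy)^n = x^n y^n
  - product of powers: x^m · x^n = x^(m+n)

s²⁵⁸

((((((s⁵ · s)³) · s³)³) · s)⁴) · s²
= ((((((s⁵ · s)³) · s³)³)⁴) · (s⁴)) · s²    [power of a product]
= (((((s⁵ · s)³) · s³)¹²) · (s⁴)) · s²    [power of a power]
= (((((s⁵ · s)³)¹²) · ((s³)¹²)) · (s⁴)) · s²    [power of a product]
= ((((s⁵ · s)³⁶) · ((s³)¹²)) · (s⁴)) · s²    [power of a power]
= (((((s⁵)³⁶) · (s³⁶)) · ((s³)¹²)) · (s⁴)) · s²    [power of a product]
= (((s¹⁸⁰ · (s³⁶)) · ((s³)¹²)) · (s⁴)) · s²    [power of a power]
= ((s²¹⁶ · ((s³)¹²)) · (s⁴)) · s²    [product of powers]
= ((s²¹⁶ · s³⁶) · (s⁴)) · s²    [power of a power]
= (s²⁵² · (s⁴)) · s²    [product of powers]
= s²⁵⁶ · s²    [product of powers]
= s²⁵⁸    [product of powers]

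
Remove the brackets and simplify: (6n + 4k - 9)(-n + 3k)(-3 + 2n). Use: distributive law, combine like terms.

(6n + 4k - 9)(-n + 3k)(-3 + 2n)
= (-6n^2 + 18kn - 4kn + 12k^2 + 9n - 27k)(-3 + 2n)    [distributive law]
= (-6n^2 + 14kn + 12k^2 + 9n - 27k)(-3 + 2n)    [combine like terms]
= 18n^2 - 12n^3 - 42kn + 28kn^2 - 36k^2 + 24k^2n - 27n + 18n^2 + 81k - 54kn    [distributive law]
= 36n^2 - 12n^3 - 96kn + 28kn^2 - 36k^2 + 24k^2n - 27n + 81k    [combine like terms]

36n^2 - 12n^3 - 96kn + 28kn^2 - 36k^2 + 24k^2n - 27n + 81k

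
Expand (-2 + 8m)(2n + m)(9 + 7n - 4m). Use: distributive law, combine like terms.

(-2 + 8m)(2n + m)(9 + 7n - 4m)
= (-4n - 2m + 16mn + 8m²)(9 + 7n - 4m)    [distributive law]
= -36n - 28n² + 16mn - 18m - 14mn + 8m² + 144mn + 112mn² - 64m²n + 72m² + 56m²n - 32m³    [distributive law]
= -36n - 28n² + 146mn - 18m + 80m² + 112mn² - 8m²n - 32m³    [combine like terms]

-36n - 28n² + 146mn - 18m + 80m² + 112mn² - 8m²n - 32m³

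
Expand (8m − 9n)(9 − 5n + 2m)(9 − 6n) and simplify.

648m − 954mn + 348mn^2 + 144m^2 − 96m^2n − 729n + 891n^2 − 270n^3

(8m − 9n)(9 − 5n + 2m)(9 − 6n)
= (72m − 40mn + 16m^2 − 81n + 45n^2 − 18mn)(9 − 6n)    [distributive law]
= (72m − 58mn + 16m^2 − 81n + 45n^2)(9 − 6n)    [combine like terms]
= 648m − 432mn − 522mn + 348mn^2 + 144m^2 − 96m^2n − 729n + 486n^2 + 405n^2 − 270n^3    [distributive law]
= 648m − 954mn + 348mn^2 + 144m^2 − 96m^2n − 729n + 891n^2 − 270n^3    [combine like terms]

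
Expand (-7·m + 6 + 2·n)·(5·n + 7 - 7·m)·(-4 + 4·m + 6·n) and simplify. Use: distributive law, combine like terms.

-174·m·n + 98·m²·n - 254·m·n² + 532·m - 560·m² + 196·m³ + 76·n + 224·n² - 168 + 60·n³

(-7·m + 6 + 2·n)·(5·n + 7 - 7·m)·(-4 + 4·m + 6·n)
= (-35·m·n - 49·m + 49·m² + 30·n + 42 - 42·m + 10·n² + 14·n - 14·m·n)·(-4 + 4·m + 6·n)    [distributive law]
= (-49·m·n - 91·m + 49·m² + 44·n + 42 + 10·n²)·(-4 + 4·m + 6·n)    [combine like terms]
= 196·m·n - 196·m²·n - 294·m·n² + 364·m - 364·m² - 546·m·n - 196·m² + 196·m³ + 294·m²·n - 176·n + 176·m·n + 264·n² - 168 + 168·m + 252·n - 40·n² + 40·m·n² + 60·n³    [distributive law]
= -174·m·n + 98·m²·n - 254·m·n² + 532·m - 560·m² + 196·m³ + 76·n + 224·n² - 168 + 60·n³    [combine like terms]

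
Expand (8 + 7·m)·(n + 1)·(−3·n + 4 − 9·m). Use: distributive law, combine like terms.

−24·n² + 8·n − 65·m·n + 32 − 44·m − 21·m·n² − 63·m²·n − 63·m²

(8 + 7·m)·(n + 1)·(−3·n + 4 − 9·m)
= (8·n + 8 + 7·m·n + 7·m)·(−3·n + 4 − 9·m)    [distributive law]
= −24·n² + 32·n − 72·m·n − 24·n + 32 − 72·m − 21·m·n² + 28·m·n − 63·m²·n − 21·m·n + 28·m − 63·m²    [distributive law]
= −24·n² + 8·n − 65·m·n + 32 − 44·m − 21·m·n² − 63·m²·n − 63·m²    [combine like terms]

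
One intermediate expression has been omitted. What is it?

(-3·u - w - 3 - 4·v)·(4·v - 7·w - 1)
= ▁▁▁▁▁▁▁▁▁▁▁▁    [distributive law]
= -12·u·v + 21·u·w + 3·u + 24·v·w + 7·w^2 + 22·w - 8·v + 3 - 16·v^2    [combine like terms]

By distributive law:

-12·u·v + 21·u·w + 3·u - 4·v·w + 7·w^2 + w - 12·v + 21·w + 3 - 16·v^2 + 28·v·w + 4·v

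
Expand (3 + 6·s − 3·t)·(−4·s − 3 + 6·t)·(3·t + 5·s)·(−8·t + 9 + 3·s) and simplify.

369·s·t^2 + 684·s·t + 2847·s^2·t − 1485·s^2 − 1530·s^3 + 945·t^2 − 243·t − 405·s − 1134·t^3 − 1182·s^2·t^2 + 1464·s^3·t − 360·s^4 − 594·s·t^3 + 432·t^4

(3 + 6·s − 3·t)·(−4·s − 3 + 6·t)·(3·t + 5·s)·(−8·t + 9 + 3·s)
= (−12·s − 9 + 18·t − 24·s^2 − 18·s + 36·s·t + 12·s·t + 9·t − 18·t^2)·(3·t + 5·s)·(−8·t + 9 + 3·s)    [distributive law]
= (−30·s − 9 + 27·t − 24·s^2 + 48·s·t − 18·t^2)·(3·t + 5·s)·(−8·t + 9 + 3·s)    [combine like terms]
= (−90·s·t − 150·s^2 − 27·t − 45·s + 81·t^2 + 135·s·t − 72·s^2·t − 120·s^3 + 144·s·t^2 + 240·s^2·t − 54·t^3 − 90·s·t^2)·(−8·t + 9 + 3·s)    [distributive law]
= (45·s·t − 150·s^2 − 27·t − 45·s + 81·t^2 + 168·s^2·t − 120·s^3 + 54·s·t^2 − 54·t^3)·(−8·t + 9 + 3·s)    [combine like terms]
= −360·s·t^2 + 405·s·t + 135·s^2·t + 1200·s^2·t − 1350·s^2 − 450·s^3 + 216·t^2 − 243·t − 81·s·t + 360·s·t − 405·s − 135·s^2 − 648·t^3 + 729·t^2 + 243·s·t^2 − 1344·s^2·t^2 + 1512·s^2·t + 504·s^3·t + 960·s^3·t − 1080·s^3 − 360·s^4 − 432·s·t^3 + 486·s·t^2 + 162·s^2·t^2 + 432·t^4 − 486·t^3 − 162·s·t^3    [distributive law]
= 369·s·t^2 + 684·s·t + 2847·s^2·t − 1485·s^2 − 1530·s^3 + 945·t^2 − 243·t − 405·s − 1134·t^3 − 1182·s^2·t^2 + 1464·s^3·t − 360·s^4 − 594·s·t^3 + 432·t^4    [combine like terms]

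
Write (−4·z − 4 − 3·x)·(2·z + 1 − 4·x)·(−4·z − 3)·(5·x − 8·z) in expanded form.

480·x·z³ − 256·z⁴ + 1016·x·z² − 576·z³ + 572·x·z − 416·z² + 184·x²·z² − 122·x²·z + 60·x − 96·z − 195·x² − 240·x³·z − 180·x³

(−4·z − 4 − 3·x)·(2·z + 1 − 4·x)·(−4·z − 3)·(5·x − 8·z)
= (−8·z² − 4·z + 16·x·z − 8·z − 4 + 16·x − 6·x·z − 3·x + 12·x²)·(−4·z − 3)·(5·x − 8·z)    [distributive law]
= (−8·z² − 12·z + 10·x·z − 4 + 13·x + 12·x²)·(−4·z − 3)·(5·x − 8·z)    [combine like terms]
= (32·z³ + 24·z² + 48·z² + 36·z − 40·x·z² − 30·x·z + 16·z + 12 − 52·x·z − 39·x − 48·x²·z − 36·x²)·(5·x − 8·z)    [distributive law]
= (32·z³ + 72·z² + 52·z − 40·x·z² − 82·x·z + 12 − 39·x − 48·x²·z − 36·x²)·(5·x − 8·z)    [combine like terms]
= 160·x·z³ − 256·z⁴ + 360·x·z² − 576·z³ + 260·x·z − 416·z² − 200·x²·z² + 320·x·z³ − 410·x²·z + 656·x·z² + 60·x − 96·z − 195·x² + 312·x·z − 240·x³·z + 384·x²·z² − 180·x³ + 288·x²·z    [distributive law]
= 480·x·z³ − 256·z⁴ + 1016·x·z² − 576·z³ + 572·x·z − 416·z² + 184·x²·z² − 122·x²·z + 60·x − 96·z − 195·x² − 240·x³·z − 180·x³    [combine like terms]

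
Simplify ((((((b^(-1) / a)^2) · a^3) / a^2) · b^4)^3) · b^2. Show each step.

a^(-3)b^8

((((((b^(-1) / a)^2) · a^3) / a^2) · b^4)^3) · b^2
= ((((((b^(-1) / a)^2) · a^3) / a^2)^3) · ((b^4)^3)) · b^2    [power of a product]
= ((((((b^(-1) / a)^2) · a^3)^3) / ((a^2)^3)) · ((b^4)^3)) · b^2    [power of a quotient]
= ((((((b^(-1) / a)^2)^3) · ((a^3)^3)) / ((a^2)^3)) · ((b^4)^3)) · b^2    [power of a product]
= (((((b^(-1) / a)^6) · ((a^3)^3)) / ((a^2)^3)) · ((b^4)^3)) · b^2    [power of a power]
= ((((((b^(-1))^6) / (a^6)) · ((a^3)^3)) / ((a^2)^3)) · ((b^4)^3)) · b^2    [power of a quotient]
= ((((b^(-6) / (a^6)) · ((a^3)^3)) / ((a^2)^3)) · ((b^4)^3)) · b^2    [power of a power]
= ((((b^(-6) / a^6) · a^9) / ((a^2)^3)) · ((b^4)^3)) · b^2    [power of a power]
= ((((b^(-6) / a^6) · a^9) / a^6) · ((b^4)^3)) · b^2    [power of a power]
= ((((b^(-6) / a^6) · a^9) / a^6) · b^12) · b^2    [power of a power]
= a^(-3)b^8    [quotient of powers; product of powers]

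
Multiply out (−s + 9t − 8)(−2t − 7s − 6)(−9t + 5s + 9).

(−s + 9t − 8)(−2t − 7s − 6)(−9t + 5s + 9)
= (2st + 7s^2 + 6s − 18t^2 − 63st − 54t + 16t + 56s + 48)(−9t + 5s + 9)    [distributive law]
= (−61st + 7s^2 + 62s − 18t^2 − 38t + 48)(−9t + 5s + 9)    [combine like terms]
= 549st^2 − 305s^2t − 549st − 63s^2t + 35s^3 + 63s^2 − 558st + 310s^2 + 558s + 162t^3 − 90st^2 − 162t^2 + 342t^2 − 190st − 342t − 432t + 240s + 432    [distributive law]
= 459st^2 − 368s^2t − 1297st + 35s^3 + 373s^2 + 798s + 162t^3 + 180t^2 − 774t + 432    [combine like terms]

459st^2 − 368s^2t − 1297st + 35s^3 + 373s^2 + 798s + 162t^3 + 180t^2 − 774t + 432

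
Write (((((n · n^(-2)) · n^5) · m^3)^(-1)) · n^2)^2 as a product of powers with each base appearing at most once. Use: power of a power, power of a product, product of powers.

(((((n · n^(-2)) · n^5) · m^3)^(-1)) · n^2)^2
= (((((n · n^(-2)) · n^5) · m^3)^(-1))^2) · ((n^2)^2)    [power of a product]
= ((((n · n^(-2)) · n^5) · m^3)^(-2)) · ((n^2)^2)    [power of a power]
= ((((n · n^(-2)) · n^5)^(-2)) · ((m^3)^(-2))) · ((n^2)^2)    [power of a product]
= ((((n · n^(-2))^(-2)) · ((n^5)^(-2))) · ((m^3)^(-2))) · ((n^2)^2)    [power of a product]
= ((((n^(-2)) · ((n^(-2))^(-2))) · ((n^5)^(-2))) · ((m^3)^(-2))) · ((n^2)^2)    [power of a product]
= (((n^(-2) · n^4) · ((n^5)^(-2))) · ((m^3)^(-2))) · ((n^2)^2)    [power of a power]
= ((n^2 · ((n^5)^(-2))) · ((m^3)^(-2))) · ((n^2)^2)    [product of powers]
= ((n^2 · n^(-10)) · ((m^3)^(-2))) · ((n^2)^2)    [power of a power]
= (n^(-8) · ((m^3)^(-2))) · ((n^2)^2)    [product of powers]
= (n^(-8) · m^(-6)) · ((n^2)^2)    [power of a power]
= (n^(-8) · m^(-6)) · n^4    [power of a power]
= m^(-6)n^(-4)    [product of powers]

m^(-6)n^(-4)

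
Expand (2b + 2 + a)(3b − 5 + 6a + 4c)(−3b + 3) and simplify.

(2b + 2 + a)(3b − 5 + 6a + 4c)(−3b + 3)
= (6b² − 10b + 12ab + 8bc + 6b − 10 + 12a + 8c + 3ab − 5a + 6a² + 4ac)(−3b + 3)    [distributive law]
= (6b² − 4b + 15ab + 8bc − 10 + 7a + 8c + 6a² + 4ac)(−3b + 3)    [combine like terms]
= −18b³ + 18b² + 12b² − 12b − 45ab² + 45ab − 24b²c + 24bc + 30b − 30 − 21ab + 21a − 24bc + 24c − 18a²b + 18a² − 12abc + 12ac    [distributive law]
= −18b³ + 30b² + 18b − 45ab² + 24ab − 24b²c − 30 + 21a + 24c − 18a²b + 18a² − 12abc + 12ac    [combine like terms]

−18b³ + 30b² + 18b − 45ab² + 24ab − 24b²c − 30 + 21a + 24c − 18a²b + 18a² − 12abc + 12ac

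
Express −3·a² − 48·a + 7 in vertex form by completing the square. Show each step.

−3·a² − 48·a + 7
= −3(a² + 16·a) + 7    [factor out -3 from the a-terms]
= −3(a² + 16·a + 64 − 64) + 7    [add and subtract 64 inside the bracket]
= −3(a + 8)² + 192 + 7    [perfect-square identity]
= −3(a + 8)² + 199    [combine constants]

−3(a + 8)² + 199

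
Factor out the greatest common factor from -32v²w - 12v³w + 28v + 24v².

4v(-8vw - 3v²w + 7 + 6v)

-32v²w - 12v³w + 28v + 24v²
= 4(-8v²w - 3v³w + 7v + 6v²)    [factor out 4]
= 4v(-8vw - 3v²w + 7 + 6v)    [factor out v]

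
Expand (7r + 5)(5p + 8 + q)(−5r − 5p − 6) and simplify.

(7r + 5)(5p + 8 + q)(−5r − 5p − 6)
= (35pr + 56r + 7qr + 25p + 40 + 5q)(−5r − 5p − 6)    [distributive law]
= −175pr^2 − 175p^2r − 210pr − 280r^2 − 280pr − 336r − 35qr^2 − 35pqr − 42qr − 125pr − 125p^2 − 150p − 200r − 200p − 240 − 25qr − 25pq − 30q    [distributive law]
= −175pr^2 − 175p^2r − 615pr − 280r^2 − 536r − 35qr^2 − 35pqr − 67qr − 125p^2 − 350p − 240 − 25pq − 30q    [combine like terms]

−175pr^2 − 175p^2r − 615pr − 280r^2 − 536r − 35qr^2 − 35pqr − 67qr − 125p^2 − 350p − 240 − 25pq − 30q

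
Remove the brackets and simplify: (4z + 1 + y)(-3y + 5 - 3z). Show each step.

(4z + 1 + y)(-3y + 5 - 3z)
= -12yz + 20z - 12z^2 - 3y + 5 - 3z - 3y^2 + 5y - 3yz    [distributive law]
= -15yz + 17z - 12z^2 + 2y + 5 - 3y^2    [combine like terms]

-15yz + 17z - 12z^2 + 2y + 5 - 3y^2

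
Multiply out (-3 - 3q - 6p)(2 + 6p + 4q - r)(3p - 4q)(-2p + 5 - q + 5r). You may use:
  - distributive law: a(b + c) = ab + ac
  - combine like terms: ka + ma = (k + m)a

(-3 - 3q - 6p)(2 + 6p + 4q - r)(3p - 4q)(-2p + 5 - q + 5r)
= (-6 - 18p - 12q + 3r - 6q - 18pq - 12q^2 + 3qr - 12p - 36p^2 - 24pq + 6pr)(3p - 4q)(-2p + 5 - q + 5r)    [distributive law]
= (-6 - 30p - 18q + 3r - 42pq - 12q^2 + 3qr - 36p^2 + 6pr)(3p - 4q)(-2p + 5 - q + 5r)    [combine like terms]
= (-18p + 24q - 90p^2 + 120pq - 54pq + 72q^2 + 9pr - 12qr - 126p^2q + 168pq^2 - 36pq^2 + 48q^3 + 9pqr - 12q^2r - 108p^3 + 144p^2q + 18p^2r - 24pqr)(-2p + 5 - q + 5r)    [distributive law]
= (-18p + 24q - 90p^2 + 66pq + 72q^2 + 9pr - 12qr + 18p^2q + 132pq^2 + 48q^3 - 15pqr - 12q^2r - 108p^3 + 18p^2r)(-2p + 5 - q + 5r)    [combine like terms]
= 36p^2 - 90p + 18pq - 90pr - 48pq + 120q - 24q^2 + 120qr + 180p^3 - 450p^2 + 90p^2q - 450p^2r - 132p^2q + 330pq - 66pq^2 + 330pqr - 144pq^2 + 360q^2 - 72q^3 + 360q^2r - 18p^2r + 45pr - 9pqr + 45pr^2 + 24pqr - 60qr + 12q^2r - 60qr^2 - 36p^3q + 90p^2q - 18p^2q^2 + 90p^2qr - 264p^2q^2 + 660pq^2 - 132pq^3 + 660pq^2r - 96pq^3 + 240q^3 - 48q^4 + 240q^3r + 30p^2qr - 75pqr + 15pq^2r - 75pqr^2 + 24pq^2r - 60q^2r + 12q^3r - 60q^2r^2 + 216p^4 - 540p^3 + 108p^3q - 540p^3r - 36p^3r + 90p^2r - 18p^2qr + 90p^2r^2    [distributive law]
= -414p^2 - 90p + 300pq - 45pr + 120q + 336q^2 + 60qr - 360p^3 + 48p^2q - 378p^2r + 450pq^2 + 270pqr + 168q^3 + 312q^2r + 45pr^2 - 60qr^2 + 72p^3q - 282p^2q^2 + 102p^2qr - 228pq^3 + 699pq^2r - 48q^4 + 252q^3r - 75pqr^2 - 60q^2r^2 + 216p^4 - 576p^3r + 90p^2r^2    [combine like terms]

-414p^2 - 90p + 300pq - 45pr + 120q + 336q^2 + 60qr - 360p^3 + 48p^2q - 378p^2r + 450pq^2 + 270pqr + 168q^3 + 312q^2r + 45pr^2 - 60qr^2 + 72p^3q - 282p^2q^2 + 102p^2qr - 228pq^3 + 699pq^2r - 48q^4 + 252q^3r - 75pqr^2 - 60q^2r^2 + 216p^4 - 576p^3r + 90p^2r^2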